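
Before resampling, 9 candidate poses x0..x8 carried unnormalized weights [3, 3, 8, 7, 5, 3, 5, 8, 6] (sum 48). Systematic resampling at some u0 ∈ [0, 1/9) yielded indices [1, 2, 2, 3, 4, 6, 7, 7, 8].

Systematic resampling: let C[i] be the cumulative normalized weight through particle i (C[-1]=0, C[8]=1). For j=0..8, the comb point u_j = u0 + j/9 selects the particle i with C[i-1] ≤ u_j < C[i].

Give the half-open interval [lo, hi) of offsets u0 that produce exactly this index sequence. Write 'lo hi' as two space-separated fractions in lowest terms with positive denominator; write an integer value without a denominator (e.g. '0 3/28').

C = [1/16, 1/8, 7/24, 7/16, 13/24, 29/48, 17/24, 7/8, 1]
j=0 picked index 1: u0 ∈ [1/16, 1/8)
j=1 picked index 2: u0 ∈ [1/72, 13/72)
j=2 picked index 2: u0 ∈ [-7/72, 5/72)
j=3 picked index 3: u0 ∈ [-1/24, 5/48)
j=4 picked index 4: u0 ∈ [-1/144, 7/72)
j=5 picked index 6: u0 ∈ [7/144, 11/72)
j=6 picked index 7: u0 ∈ [1/24, 5/24)
j=7 picked index 7: u0 ∈ [-5/72, 7/72)
j=8 picked index 8: u0 ∈ [-1/72, 1/9)
intersection: [1/16, 5/72)

1/16 5/72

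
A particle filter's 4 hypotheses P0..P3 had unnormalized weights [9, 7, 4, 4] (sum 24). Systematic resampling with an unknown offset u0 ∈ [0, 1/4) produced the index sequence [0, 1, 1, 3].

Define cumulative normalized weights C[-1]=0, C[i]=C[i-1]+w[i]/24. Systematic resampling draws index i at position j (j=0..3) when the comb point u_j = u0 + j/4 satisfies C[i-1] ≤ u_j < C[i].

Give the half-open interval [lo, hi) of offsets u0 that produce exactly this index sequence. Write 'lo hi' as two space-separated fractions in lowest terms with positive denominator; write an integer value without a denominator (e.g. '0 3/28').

1/8 1/6

C = [3/8, 2/3, 5/6, 1]
j=0 picked index 0: u0 ∈ [0, 3/8)
j=1 picked index 1: u0 ∈ [1/8, 5/12)
j=2 picked index 1: u0 ∈ [-1/8, 1/6)
j=3 picked index 3: u0 ∈ [1/12, 1/4)
intersection: [1/8, 1/6)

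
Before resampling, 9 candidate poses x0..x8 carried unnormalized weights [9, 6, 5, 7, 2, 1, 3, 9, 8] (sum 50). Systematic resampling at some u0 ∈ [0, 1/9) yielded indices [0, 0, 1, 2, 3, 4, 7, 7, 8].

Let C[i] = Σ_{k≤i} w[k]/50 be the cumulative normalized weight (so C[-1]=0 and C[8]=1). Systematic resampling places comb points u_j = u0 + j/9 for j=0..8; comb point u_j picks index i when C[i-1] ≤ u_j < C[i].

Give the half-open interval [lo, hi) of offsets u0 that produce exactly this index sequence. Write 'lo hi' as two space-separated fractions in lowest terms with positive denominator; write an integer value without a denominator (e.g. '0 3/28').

0 11/450

C = [9/50, 3/10, 2/5, 27/50, 29/50, 3/5, 33/50, 21/25, 1]
j=0 picked index 0: u0 ∈ [0, 9/50)
j=1 picked index 0: u0 ∈ [-1/9, 31/450)
j=2 picked index 1: u0 ∈ [-19/450, 7/90)
j=3 picked index 2: u0 ∈ [-1/30, 1/15)
j=4 picked index 3: u0 ∈ [-2/45, 43/450)
j=5 picked index 4: u0 ∈ [-7/450, 11/450)
j=6 picked index 7: u0 ∈ [-1/150, 13/75)
j=7 picked index 7: u0 ∈ [-53/450, 14/225)
j=8 picked index 8: u0 ∈ [-11/225, 1/9)
intersection: [0, 11/450)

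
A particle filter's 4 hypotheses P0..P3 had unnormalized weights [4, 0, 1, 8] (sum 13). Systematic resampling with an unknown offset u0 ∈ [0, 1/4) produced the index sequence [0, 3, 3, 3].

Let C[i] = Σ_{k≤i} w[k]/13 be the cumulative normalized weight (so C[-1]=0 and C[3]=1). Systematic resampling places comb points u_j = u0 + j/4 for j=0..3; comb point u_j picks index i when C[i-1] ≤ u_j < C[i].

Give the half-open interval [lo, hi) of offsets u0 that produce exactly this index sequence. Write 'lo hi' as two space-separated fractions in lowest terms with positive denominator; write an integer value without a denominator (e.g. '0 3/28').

7/52 1/4

C = [4/13, 4/13, 5/13, 1]
j=0 picked index 0: u0 ∈ [0, 4/13)
j=1 picked index 3: u0 ∈ [7/52, 3/4)
j=2 picked index 3: u0 ∈ [-3/26, 1/2)
j=3 picked index 3: u0 ∈ [-19/52, 1/4)
intersection: [7/52, 1/4)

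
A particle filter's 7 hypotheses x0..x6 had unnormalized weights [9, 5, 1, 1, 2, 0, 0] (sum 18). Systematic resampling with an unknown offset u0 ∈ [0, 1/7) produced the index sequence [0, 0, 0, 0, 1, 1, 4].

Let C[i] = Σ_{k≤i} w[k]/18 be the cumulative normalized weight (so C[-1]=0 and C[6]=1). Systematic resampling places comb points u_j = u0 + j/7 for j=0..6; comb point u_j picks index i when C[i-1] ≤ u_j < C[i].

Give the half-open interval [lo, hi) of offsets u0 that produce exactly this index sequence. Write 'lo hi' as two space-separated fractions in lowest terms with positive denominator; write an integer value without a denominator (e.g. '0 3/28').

2/63 4/63

C = [1/2, 7/9, 5/6, 8/9, 1, 1, 1]
j=0 picked index 0: u0 ∈ [0, 1/2)
j=1 picked index 0: u0 ∈ [-1/7, 5/14)
j=2 picked index 0: u0 ∈ [-2/7, 3/14)
j=3 picked index 0: u0 ∈ [-3/7, 1/14)
j=4 picked index 1: u0 ∈ [-1/14, 13/63)
j=5 picked index 1: u0 ∈ [-3/14, 4/63)
j=6 picked index 4: u0 ∈ [2/63, 1/7)
intersection: [2/63, 4/63)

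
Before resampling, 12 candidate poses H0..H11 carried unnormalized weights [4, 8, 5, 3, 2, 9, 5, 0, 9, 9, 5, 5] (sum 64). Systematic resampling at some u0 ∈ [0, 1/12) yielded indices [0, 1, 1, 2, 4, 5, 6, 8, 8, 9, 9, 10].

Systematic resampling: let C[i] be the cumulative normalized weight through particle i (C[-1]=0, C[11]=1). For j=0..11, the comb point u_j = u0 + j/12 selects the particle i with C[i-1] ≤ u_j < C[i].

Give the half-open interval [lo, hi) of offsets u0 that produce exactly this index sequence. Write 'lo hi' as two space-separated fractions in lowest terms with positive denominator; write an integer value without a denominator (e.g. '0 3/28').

C = [1/16, 3/16, 17/64, 5/16, 11/32, 31/64, 9/16, 9/16, 45/64, 27/32, 59/64, 1]
j=0 picked index 0: u0 ∈ [0, 1/16)
j=1 picked index 1: u0 ∈ [-1/48, 5/48)
j=2 picked index 1: u0 ∈ [-5/48, 1/48)
j=3 picked index 2: u0 ∈ [-1/16, 1/64)
j=4 picked index 4: u0 ∈ [-1/48, 1/96)
j=5 picked index 5: u0 ∈ [-7/96, 13/192)
j=6 picked index 6: u0 ∈ [-1/64, 1/16)
j=7 picked index 8: u0 ∈ [-1/48, 23/192)
j=8 picked index 8: u0 ∈ [-5/48, 7/192)
j=9 picked index 9: u0 ∈ [-3/64, 3/32)
j=10 picked index 9: u0 ∈ [-25/192, 1/96)
j=11 picked index 10: u0 ∈ [-7/96, 1/192)
intersection: [0, 1/192)

0 1/192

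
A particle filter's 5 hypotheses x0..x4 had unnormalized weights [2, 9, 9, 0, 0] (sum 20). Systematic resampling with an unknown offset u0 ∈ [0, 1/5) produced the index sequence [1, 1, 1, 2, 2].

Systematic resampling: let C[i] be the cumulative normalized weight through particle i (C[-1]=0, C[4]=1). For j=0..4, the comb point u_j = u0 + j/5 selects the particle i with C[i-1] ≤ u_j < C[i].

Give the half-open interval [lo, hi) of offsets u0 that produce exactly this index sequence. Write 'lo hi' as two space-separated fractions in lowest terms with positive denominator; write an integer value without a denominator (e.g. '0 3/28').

1/10 3/20

C = [1/10, 11/20, 1, 1, 1]
j=0 picked index 1: u0 ∈ [1/10, 11/20)
j=1 picked index 1: u0 ∈ [-1/10, 7/20)
j=2 picked index 1: u0 ∈ [-3/10, 3/20)
j=3 picked index 2: u0 ∈ [-1/20, 2/5)
j=4 picked index 2: u0 ∈ [-1/4, 1/5)
intersection: [1/10, 3/20)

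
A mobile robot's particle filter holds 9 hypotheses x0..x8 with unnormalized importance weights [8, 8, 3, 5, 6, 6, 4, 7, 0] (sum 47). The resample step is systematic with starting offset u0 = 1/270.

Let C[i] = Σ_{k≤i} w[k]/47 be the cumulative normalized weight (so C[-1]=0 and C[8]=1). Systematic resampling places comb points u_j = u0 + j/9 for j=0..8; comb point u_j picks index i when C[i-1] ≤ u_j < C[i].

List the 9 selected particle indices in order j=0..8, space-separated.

C = [8/47, 16/47, 19/47, 24/47, 30/47, 36/47, 40/47, 1, 1]
j=0: u_0=1/270 ∈ [0, 8/47) → index 0
j=1: u_1=31/270 ∈ [0, 8/47) → index 0
j=2: u_2=61/270 ∈ [8/47, 16/47) → index 1
j=3: u_3=91/270 ∈ [8/47, 16/47) → index 1
j=4: u_4=121/270 ∈ [19/47, 24/47) → index 3
j=5: u_5=151/270 ∈ [24/47, 30/47) → index 4
j=6: u_6=181/270 ∈ [30/47, 36/47) → index 5
j=7: u_7=211/270 ∈ [36/47, 40/47) → index 6
j=8: u_8=241/270 ∈ [40/47, 1) → index 7

0 0 1 1 3 4 5 6 7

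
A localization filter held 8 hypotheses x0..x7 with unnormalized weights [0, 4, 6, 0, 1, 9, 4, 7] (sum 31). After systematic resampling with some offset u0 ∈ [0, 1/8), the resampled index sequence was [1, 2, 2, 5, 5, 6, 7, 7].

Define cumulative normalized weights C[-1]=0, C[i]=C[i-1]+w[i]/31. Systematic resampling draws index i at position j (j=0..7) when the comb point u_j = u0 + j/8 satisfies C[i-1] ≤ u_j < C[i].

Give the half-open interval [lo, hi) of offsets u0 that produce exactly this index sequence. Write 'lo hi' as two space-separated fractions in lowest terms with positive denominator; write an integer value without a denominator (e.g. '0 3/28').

C = [0, 4/31, 10/31, 10/31, 11/31, 20/31, 24/31, 1]
j=0 picked index 1: u0 ∈ [0, 4/31)
j=1 picked index 2: u0 ∈ [1/248, 49/248)
j=2 picked index 2: u0 ∈ [-15/124, 9/124)
j=3 picked index 5: u0 ∈ [-5/248, 67/248)
j=4 picked index 5: u0 ∈ [-9/62, 9/62)
j=5 picked index 6: u0 ∈ [5/248, 37/248)
j=6 picked index 7: u0 ∈ [3/124, 1/4)
j=7 picked index 7: u0 ∈ [-25/248, 1/8)
intersection: [3/124, 9/124)

3/124 9/124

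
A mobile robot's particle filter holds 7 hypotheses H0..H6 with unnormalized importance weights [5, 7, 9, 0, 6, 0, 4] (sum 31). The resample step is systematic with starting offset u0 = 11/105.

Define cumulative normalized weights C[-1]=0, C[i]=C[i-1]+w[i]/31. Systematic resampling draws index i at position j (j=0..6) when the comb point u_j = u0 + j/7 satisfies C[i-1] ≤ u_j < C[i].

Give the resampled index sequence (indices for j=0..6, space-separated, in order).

C = [5/31, 12/31, 21/31, 21/31, 27/31, 27/31, 1]
j=0: u_0=11/105 ∈ [0, 5/31) → index 0
j=1: u_1=26/105 ∈ [5/31, 12/31) → index 1
j=2: u_2=41/105 ∈ [12/31, 21/31) → index 2
j=3: u_3=8/15 ∈ [12/31, 21/31) → index 2
j=4: u_4=71/105 ∈ [12/31, 21/31) → index 2
j=5: u_5=86/105 ∈ [21/31, 27/31) → index 4
j=6: u_6=101/105 ∈ [27/31, 1) → index 6

0 1 2 2 2 4 6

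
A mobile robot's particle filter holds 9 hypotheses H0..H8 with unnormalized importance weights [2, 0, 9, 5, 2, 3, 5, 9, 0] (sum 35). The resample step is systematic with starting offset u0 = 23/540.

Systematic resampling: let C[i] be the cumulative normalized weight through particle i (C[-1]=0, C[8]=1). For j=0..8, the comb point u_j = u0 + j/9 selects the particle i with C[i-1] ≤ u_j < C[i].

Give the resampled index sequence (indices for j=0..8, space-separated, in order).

0 2 2 3 4 5 6 7 7

C = [2/35, 2/35, 11/35, 16/35, 18/35, 3/5, 26/35, 1, 1]
j=0: u_0=23/540 ∈ [0, 2/35) → index 0
j=1: u_1=83/540 ∈ [2/35, 11/35) → index 2
j=2: u_2=143/540 ∈ [2/35, 11/35) → index 2
j=3: u_3=203/540 ∈ [11/35, 16/35) → index 3
j=4: u_4=263/540 ∈ [16/35, 18/35) → index 4
j=5: u_5=323/540 ∈ [18/35, 3/5) → index 5
j=6: u_6=383/540 ∈ [3/5, 26/35) → index 6
j=7: u_7=443/540 ∈ [26/35, 1) → index 7
j=8: u_8=503/540 ∈ [26/35, 1) → index 7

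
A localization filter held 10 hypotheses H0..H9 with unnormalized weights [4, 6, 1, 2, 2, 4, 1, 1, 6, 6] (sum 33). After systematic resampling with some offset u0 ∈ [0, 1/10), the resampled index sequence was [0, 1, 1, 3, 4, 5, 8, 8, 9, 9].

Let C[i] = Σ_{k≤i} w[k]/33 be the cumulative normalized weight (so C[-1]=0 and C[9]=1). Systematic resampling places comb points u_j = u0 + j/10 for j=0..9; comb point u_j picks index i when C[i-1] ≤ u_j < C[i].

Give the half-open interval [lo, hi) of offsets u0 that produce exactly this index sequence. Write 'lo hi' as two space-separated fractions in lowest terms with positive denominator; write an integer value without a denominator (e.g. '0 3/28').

C = [4/33, 10/33, 1/3, 13/33, 5/11, 19/33, 20/33, 7/11, 9/11, 1]
j=0 picked index 0: u0 ∈ [0, 4/33)
j=1 picked index 1: u0 ∈ [7/330, 67/330)
j=2 picked index 1: u0 ∈ [-13/165, 17/165)
j=3 picked index 3: u0 ∈ [1/30, 31/330)
j=4 picked index 4: u0 ∈ [-1/165, 3/55)
j=5 picked index 5: u0 ∈ [-1/22, 5/66)
j=6 picked index 8: u0 ∈ [2/55, 12/55)
j=7 picked index 8: u0 ∈ [-7/110, 13/110)
j=8 picked index 9: u0 ∈ [1/55, 1/5)
j=9 picked index 9: u0 ∈ [-9/110, 1/10)
intersection: [2/55, 3/55)

2/55 3/55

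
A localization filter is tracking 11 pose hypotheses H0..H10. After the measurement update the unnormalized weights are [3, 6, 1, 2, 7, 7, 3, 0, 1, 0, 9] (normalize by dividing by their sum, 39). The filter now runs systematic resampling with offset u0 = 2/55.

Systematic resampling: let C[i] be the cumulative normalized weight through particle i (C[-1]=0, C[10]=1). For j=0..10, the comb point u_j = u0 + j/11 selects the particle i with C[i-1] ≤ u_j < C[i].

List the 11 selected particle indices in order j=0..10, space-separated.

0 1 1 4 4 5 5 6 8 10 10

C = [1/13, 3/13, 10/39, 4/13, 19/39, 2/3, 29/39, 29/39, 10/13, 10/13, 1]
j=0: u_0=2/55 ∈ [0, 1/13) → index 0
j=1: u_1=7/55 ∈ [1/13, 3/13) → index 1
j=2: u_2=12/55 ∈ [1/13, 3/13) → index 1
j=3: u_3=17/55 ∈ [4/13, 19/39) → index 4
j=4: u_4=2/5 ∈ [4/13, 19/39) → index 4
j=5: u_5=27/55 ∈ [19/39, 2/3) → index 5
j=6: u_6=32/55 ∈ [19/39, 2/3) → index 5
j=7: u_7=37/55 ∈ [2/3, 29/39) → index 6
j=8: u_8=42/55 ∈ [29/39, 10/13) → index 8
j=9: u_9=47/55 ∈ [10/13, 1) → index 10
j=10: u_10=52/55 ∈ [10/13, 1) → index 10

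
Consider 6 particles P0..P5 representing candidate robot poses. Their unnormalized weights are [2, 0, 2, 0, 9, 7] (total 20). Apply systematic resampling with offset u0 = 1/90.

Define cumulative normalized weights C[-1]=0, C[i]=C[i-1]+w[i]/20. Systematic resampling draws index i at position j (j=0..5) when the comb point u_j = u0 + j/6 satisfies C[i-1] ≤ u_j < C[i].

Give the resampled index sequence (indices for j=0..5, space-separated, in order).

C = [1/10, 1/10, 1/5, 1/5, 13/20, 1]
j=0: u_0=1/90 ∈ [0, 1/10) → index 0
j=1: u_1=8/45 ∈ [1/10, 1/5) → index 2
j=2: u_2=31/90 ∈ [1/5, 13/20) → index 4
j=3: u_3=23/45 ∈ [1/5, 13/20) → index 4
j=4: u_4=61/90 ∈ [13/20, 1) → index 5
j=5: u_5=38/45 ∈ [13/20, 1) → index 5

0 2 4 4 5 5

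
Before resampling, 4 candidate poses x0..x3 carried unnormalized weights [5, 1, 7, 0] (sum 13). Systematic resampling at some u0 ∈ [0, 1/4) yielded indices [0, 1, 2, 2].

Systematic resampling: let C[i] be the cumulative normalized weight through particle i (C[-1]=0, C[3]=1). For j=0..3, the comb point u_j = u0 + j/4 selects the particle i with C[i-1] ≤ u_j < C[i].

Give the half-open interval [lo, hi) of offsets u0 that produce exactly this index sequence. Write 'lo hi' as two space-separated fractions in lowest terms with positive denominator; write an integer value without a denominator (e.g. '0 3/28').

C = [5/13, 6/13, 1, 1]
j=0 picked index 0: u0 ∈ [0, 5/13)
j=1 picked index 1: u0 ∈ [7/52, 11/52)
j=2 picked index 2: u0 ∈ [-1/26, 1/2)
j=3 picked index 2: u0 ∈ [-15/52, 1/4)
intersection: [7/52, 11/52)

7/52 11/52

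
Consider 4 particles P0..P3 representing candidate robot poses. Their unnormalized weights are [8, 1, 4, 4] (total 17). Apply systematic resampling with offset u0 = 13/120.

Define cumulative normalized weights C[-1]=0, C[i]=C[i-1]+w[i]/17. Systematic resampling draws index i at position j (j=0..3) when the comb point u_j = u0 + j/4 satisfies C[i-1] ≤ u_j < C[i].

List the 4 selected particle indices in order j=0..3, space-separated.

0 0 2 3

C = [8/17, 9/17, 13/17, 1]
j=0: u_0=13/120 ∈ [0, 8/17) → index 0
j=1: u_1=43/120 ∈ [0, 8/17) → index 0
j=2: u_2=73/120 ∈ [9/17, 13/17) → index 2
j=3: u_3=103/120 ∈ [13/17, 1) → index 3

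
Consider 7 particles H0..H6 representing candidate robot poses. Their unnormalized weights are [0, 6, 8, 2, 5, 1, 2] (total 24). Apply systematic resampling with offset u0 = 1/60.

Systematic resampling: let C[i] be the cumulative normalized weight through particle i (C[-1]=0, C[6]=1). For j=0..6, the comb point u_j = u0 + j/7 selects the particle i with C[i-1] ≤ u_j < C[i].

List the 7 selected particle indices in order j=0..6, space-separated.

1 1 2 2 3 4 4

C = [0, 1/4, 7/12, 2/3, 7/8, 11/12, 1]
j=0: u_0=1/60 ∈ [0, 1/4) → index 1
j=1: u_1=67/420 ∈ [0, 1/4) → index 1
j=2: u_2=127/420 ∈ [1/4, 7/12) → index 2
j=3: u_3=187/420 ∈ [1/4, 7/12) → index 2
j=4: u_4=247/420 ∈ [7/12, 2/3) → index 3
j=5: u_5=307/420 ∈ [2/3, 7/8) → index 4
j=6: u_6=367/420 ∈ [2/3, 7/8) → index 4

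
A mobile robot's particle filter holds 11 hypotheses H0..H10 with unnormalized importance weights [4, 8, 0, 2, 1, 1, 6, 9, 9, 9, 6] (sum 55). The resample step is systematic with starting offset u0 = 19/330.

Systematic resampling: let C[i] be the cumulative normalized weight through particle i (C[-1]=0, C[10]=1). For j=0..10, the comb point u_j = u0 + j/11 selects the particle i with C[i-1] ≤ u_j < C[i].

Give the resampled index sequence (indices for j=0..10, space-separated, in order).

0 1 3 6 7 7 8 8 9 9 10

C = [4/55, 12/55, 12/55, 14/55, 3/11, 16/55, 2/5, 31/55, 8/11, 49/55, 1]
j=0: u_0=19/330 ∈ [0, 4/55) → index 0
j=1: u_1=49/330 ∈ [4/55, 12/55) → index 1
j=2: u_2=79/330 ∈ [12/55, 14/55) → index 3
j=3: u_3=109/330 ∈ [16/55, 2/5) → index 6
j=4: u_4=139/330 ∈ [2/5, 31/55) → index 7
j=5: u_5=169/330 ∈ [2/5, 31/55) → index 7
j=6: u_6=199/330 ∈ [31/55, 8/11) → index 8
j=7: u_7=229/330 ∈ [31/55, 8/11) → index 8
j=8: u_8=259/330 ∈ [8/11, 49/55) → index 9
j=9: u_9=289/330 ∈ [8/11, 49/55) → index 9
j=10: u_10=29/30 ∈ [49/55, 1) → index 10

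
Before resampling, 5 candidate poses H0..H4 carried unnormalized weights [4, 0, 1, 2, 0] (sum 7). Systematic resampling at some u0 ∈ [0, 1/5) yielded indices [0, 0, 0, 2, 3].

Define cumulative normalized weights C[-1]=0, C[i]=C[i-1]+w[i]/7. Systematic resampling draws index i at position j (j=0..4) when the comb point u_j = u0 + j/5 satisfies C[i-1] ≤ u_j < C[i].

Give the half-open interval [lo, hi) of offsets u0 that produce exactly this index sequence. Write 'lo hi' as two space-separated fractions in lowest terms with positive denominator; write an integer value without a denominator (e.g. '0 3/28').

C = [4/7, 4/7, 5/7, 1, 1]
j=0 picked index 0: u0 ∈ [0, 4/7)
j=1 picked index 0: u0 ∈ [-1/5, 13/35)
j=2 picked index 0: u0 ∈ [-2/5, 6/35)
j=3 picked index 2: u0 ∈ [-1/35, 4/35)
j=4 picked index 3: u0 ∈ [-3/35, 1/5)
intersection: [0, 4/35)

0 4/35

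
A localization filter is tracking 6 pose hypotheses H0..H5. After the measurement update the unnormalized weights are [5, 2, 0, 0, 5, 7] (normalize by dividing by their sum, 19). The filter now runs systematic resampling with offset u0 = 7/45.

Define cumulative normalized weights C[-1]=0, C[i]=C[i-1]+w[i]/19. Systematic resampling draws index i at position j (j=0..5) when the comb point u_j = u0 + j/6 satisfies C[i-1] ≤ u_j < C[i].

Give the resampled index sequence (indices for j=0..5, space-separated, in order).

C = [5/19, 7/19, 7/19, 7/19, 12/19, 1]
j=0: u_0=7/45 ∈ [0, 5/19) → index 0
j=1: u_1=29/90 ∈ [5/19, 7/19) → index 1
j=2: u_2=22/45 ∈ [7/19, 12/19) → index 4
j=3: u_3=59/90 ∈ [12/19, 1) → index 5
j=4: u_4=37/45 ∈ [12/19, 1) → index 5
j=5: u_5=89/90 ∈ [12/19, 1) → index 5

0 1 4 5 5 5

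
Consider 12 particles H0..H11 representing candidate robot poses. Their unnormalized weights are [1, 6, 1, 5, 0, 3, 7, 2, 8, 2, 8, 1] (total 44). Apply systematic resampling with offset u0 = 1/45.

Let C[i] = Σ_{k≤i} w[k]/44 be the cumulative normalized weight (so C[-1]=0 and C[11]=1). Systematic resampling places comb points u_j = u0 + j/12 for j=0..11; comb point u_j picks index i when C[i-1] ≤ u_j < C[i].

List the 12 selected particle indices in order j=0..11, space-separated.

C = [1/44, 7/44, 2/11, 13/44, 13/44, 4/11, 23/44, 25/44, 3/4, 35/44, 43/44, 1]
j=0: u_0=1/45 ∈ [0, 1/44) → index 0
j=1: u_1=19/180 ∈ [1/44, 7/44) → index 1
j=2: u_2=17/90 ∈ [2/11, 13/44) → index 3
j=3: u_3=49/180 ∈ [2/11, 13/44) → index 3
j=4: u_4=16/45 ∈ [13/44, 4/11) → index 5
j=5: u_5=79/180 ∈ [4/11, 23/44) → index 6
j=6: u_6=47/90 ∈ [4/11, 23/44) → index 6
j=7: u_7=109/180 ∈ [25/44, 3/4) → index 8
j=8: u_8=31/45 ∈ [25/44, 3/4) → index 8
j=9: u_9=139/180 ∈ [3/4, 35/44) → index 9
j=10: u_10=77/90 ∈ [35/44, 43/44) → index 10
j=11: u_11=169/180 ∈ [35/44, 43/44) → index 10

0 1 3 3 5 6 6 8 8 9 10 10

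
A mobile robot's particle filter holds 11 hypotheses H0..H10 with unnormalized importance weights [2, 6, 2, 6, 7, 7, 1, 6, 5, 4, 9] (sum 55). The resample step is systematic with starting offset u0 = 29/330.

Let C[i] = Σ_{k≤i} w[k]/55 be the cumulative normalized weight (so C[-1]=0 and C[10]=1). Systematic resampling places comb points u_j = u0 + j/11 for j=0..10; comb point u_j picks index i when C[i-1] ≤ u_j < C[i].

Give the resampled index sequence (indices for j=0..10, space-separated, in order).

1 2 3 4 5 5 7 8 9 10 10

C = [2/55, 8/55, 2/11, 16/55, 23/55, 6/11, 31/55, 37/55, 42/55, 46/55, 1]
j=0: u_0=29/330 ∈ [2/55, 8/55) → index 1
j=1: u_1=59/330 ∈ [8/55, 2/11) → index 2
j=2: u_2=89/330 ∈ [2/11, 16/55) → index 3
j=3: u_3=119/330 ∈ [16/55, 23/55) → index 4
j=4: u_4=149/330 ∈ [23/55, 6/11) → index 5
j=5: u_5=179/330 ∈ [23/55, 6/11) → index 5
j=6: u_6=19/30 ∈ [31/55, 37/55) → index 7
j=7: u_7=239/330 ∈ [37/55, 42/55) → index 8
j=8: u_8=269/330 ∈ [42/55, 46/55) → index 9
j=9: u_9=299/330 ∈ [46/55, 1) → index 10
j=10: u_10=329/330 ∈ [46/55, 1) → index 10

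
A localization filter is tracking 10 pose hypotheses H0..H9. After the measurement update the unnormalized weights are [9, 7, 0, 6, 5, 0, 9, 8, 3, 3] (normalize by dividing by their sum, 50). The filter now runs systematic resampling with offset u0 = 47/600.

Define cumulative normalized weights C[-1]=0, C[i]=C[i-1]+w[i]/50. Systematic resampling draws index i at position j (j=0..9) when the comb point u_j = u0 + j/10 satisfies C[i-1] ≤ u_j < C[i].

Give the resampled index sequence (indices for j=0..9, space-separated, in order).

C = [9/50, 8/25, 8/25, 11/25, 27/50, 27/50, 18/25, 22/25, 47/50, 1]
j=0: u_0=47/600 ∈ [0, 9/50) → index 0
j=1: u_1=107/600 ∈ [0, 9/50) → index 0
j=2: u_2=167/600 ∈ [9/50, 8/25) → index 1
j=3: u_3=227/600 ∈ [8/25, 11/25) → index 3
j=4: u_4=287/600 ∈ [11/25, 27/50) → index 4
j=5: u_5=347/600 ∈ [27/50, 18/25) → index 6
j=6: u_6=407/600 ∈ [27/50, 18/25) → index 6
j=7: u_7=467/600 ∈ [18/25, 22/25) → index 7
j=8: u_8=527/600 ∈ [18/25, 22/25) → index 7
j=9: u_9=587/600 ∈ [47/50, 1) → index 9

0 0 1 3 4 6 6 7 7 9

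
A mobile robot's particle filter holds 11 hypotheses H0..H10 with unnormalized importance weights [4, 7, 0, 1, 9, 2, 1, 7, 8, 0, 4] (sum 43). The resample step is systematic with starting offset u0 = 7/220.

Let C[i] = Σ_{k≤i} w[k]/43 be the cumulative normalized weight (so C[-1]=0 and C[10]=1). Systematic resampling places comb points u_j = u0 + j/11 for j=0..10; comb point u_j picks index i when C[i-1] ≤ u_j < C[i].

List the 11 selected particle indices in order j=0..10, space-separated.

C = [4/43, 11/43, 11/43, 12/43, 21/43, 23/43, 24/43, 31/43, 39/43, 39/43, 1]
j=0: u_0=7/220 ∈ [0, 4/43) → index 0
j=1: u_1=27/220 ∈ [4/43, 11/43) → index 1
j=2: u_2=47/220 ∈ [4/43, 11/43) → index 1
j=3: u_3=67/220 ∈ [12/43, 21/43) → index 4
j=4: u_4=87/220 ∈ [12/43, 21/43) → index 4
j=5: u_5=107/220 ∈ [12/43, 21/43) → index 4
j=6: u_6=127/220 ∈ [24/43, 31/43) → index 7
j=7: u_7=147/220 ∈ [24/43, 31/43) → index 7
j=8: u_8=167/220 ∈ [31/43, 39/43) → index 8
j=9: u_9=17/20 ∈ [31/43, 39/43) → index 8
j=10: u_10=207/220 ∈ [39/43, 1) → index 10

0 1 1 4 4 4 7 7 8 8 10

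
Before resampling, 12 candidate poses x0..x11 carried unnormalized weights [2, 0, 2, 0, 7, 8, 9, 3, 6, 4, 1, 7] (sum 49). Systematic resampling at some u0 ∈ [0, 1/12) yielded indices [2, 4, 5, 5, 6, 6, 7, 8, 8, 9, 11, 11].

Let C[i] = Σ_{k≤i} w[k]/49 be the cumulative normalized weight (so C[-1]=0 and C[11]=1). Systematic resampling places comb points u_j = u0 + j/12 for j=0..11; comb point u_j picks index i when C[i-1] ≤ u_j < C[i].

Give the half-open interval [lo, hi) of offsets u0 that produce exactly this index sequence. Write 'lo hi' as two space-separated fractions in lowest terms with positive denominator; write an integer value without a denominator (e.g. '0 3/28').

C = [2/49, 2/49, 4/49, 4/49, 11/49, 19/49, 4/7, 31/49, 37/49, 41/49, 6/7, 1]
j=0 picked index 2: u0 ∈ [2/49, 4/49)
j=1 picked index 4: u0 ∈ [-1/588, 83/588)
j=2 picked index 5: u0 ∈ [17/294, 65/294)
j=3 picked index 5: u0 ∈ [-5/196, 27/196)
j=4 picked index 6: u0 ∈ [8/147, 5/21)
j=5 picked index 6: u0 ∈ [-17/588, 13/84)
j=6 picked index 7: u0 ∈ [1/14, 13/98)
j=7 picked index 8: u0 ∈ [29/588, 101/588)
j=8 picked index 8: u0 ∈ [-5/147, 13/147)
j=9 picked index 9: u0 ∈ [1/196, 17/196)
j=10 picked index 11: u0 ∈ [1/42, 1/6)
j=11 picked index 11: u0 ∈ [-5/84, 1/12)
intersection: [1/14, 4/49)

1/14 4/49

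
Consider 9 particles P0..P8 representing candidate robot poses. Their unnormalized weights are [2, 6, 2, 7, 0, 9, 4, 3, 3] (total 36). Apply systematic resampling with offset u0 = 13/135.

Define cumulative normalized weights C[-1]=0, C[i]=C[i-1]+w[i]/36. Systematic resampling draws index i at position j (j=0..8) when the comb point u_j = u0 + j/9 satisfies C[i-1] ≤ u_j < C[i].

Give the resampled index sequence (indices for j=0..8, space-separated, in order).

1 1 3 3 5 5 6 7 8

C = [1/18, 2/9, 5/18, 17/36, 17/36, 13/18, 5/6, 11/12, 1]
j=0: u_0=13/135 ∈ [1/18, 2/9) → index 1
j=1: u_1=28/135 ∈ [1/18, 2/9) → index 1
j=2: u_2=43/135 ∈ [5/18, 17/36) → index 3
j=3: u_3=58/135 ∈ [5/18, 17/36) → index 3
j=4: u_4=73/135 ∈ [17/36, 13/18) → index 5
j=5: u_5=88/135 ∈ [17/36, 13/18) → index 5
j=6: u_6=103/135 ∈ [13/18, 5/6) → index 6
j=7: u_7=118/135 ∈ [5/6, 11/12) → index 7
j=8: u_8=133/135 ∈ [11/12, 1) → index 8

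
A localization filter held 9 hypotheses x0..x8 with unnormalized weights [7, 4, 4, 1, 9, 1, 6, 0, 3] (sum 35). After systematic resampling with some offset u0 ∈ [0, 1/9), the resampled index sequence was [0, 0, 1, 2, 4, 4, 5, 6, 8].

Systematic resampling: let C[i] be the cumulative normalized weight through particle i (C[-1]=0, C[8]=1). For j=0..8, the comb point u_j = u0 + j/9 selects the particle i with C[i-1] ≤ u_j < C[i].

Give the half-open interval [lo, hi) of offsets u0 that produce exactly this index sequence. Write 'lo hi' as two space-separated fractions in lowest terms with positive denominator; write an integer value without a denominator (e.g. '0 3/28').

C = [1/5, 11/35, 3/7, 16/35, 5/7, 26/35, 32/35, 32/35, 1]
j=0 picked index 0: u0 ∈ [0, 1/5)
j=1 picked index 0: u0 ∈ [-1/9, 4/45)
j=2 picked index 1: u0 ∈ [-1/45, 29/315)
j=3 picked index 2: u0 ∈ [-2/105, 2/21)
j=4 picked index 4: u0 ∈ [4/315, 17/63)
j=5 picked index 4: u0 ∈ [-31/315, 10/63)
j=6 picked index 5: u0 ∈ [1/21, 8/105)
j=7 picked index 6: u0 ∈ [-11/315, 43/315)
j=8 picked index 8: u0 ∈ [8/315, 1/9)
intersection: [1/21, 8/105)

1/21 8/105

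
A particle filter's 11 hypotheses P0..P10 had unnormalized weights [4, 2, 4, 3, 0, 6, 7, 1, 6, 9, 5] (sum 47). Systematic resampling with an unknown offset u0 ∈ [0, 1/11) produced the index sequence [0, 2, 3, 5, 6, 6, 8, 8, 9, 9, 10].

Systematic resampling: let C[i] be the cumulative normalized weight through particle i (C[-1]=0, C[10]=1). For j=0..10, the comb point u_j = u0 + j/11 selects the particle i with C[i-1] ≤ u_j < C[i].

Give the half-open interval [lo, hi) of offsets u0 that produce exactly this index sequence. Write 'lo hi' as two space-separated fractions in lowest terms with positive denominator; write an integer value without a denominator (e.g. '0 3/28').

C = [4/47, 6/47, 10/47, 13/47, 13/47, 19/47, 26/47, 27/47, 33/47, 42/47, 1]
j=0 picked index 0: u0 ∈ [0, 4/47)
j=1 picked index 2: u0 ∈ [19/517, 63/517)
j=2 picked index 3: u0 ∈ [16/517, 49/517)
j=3 picked index 5: u0 ∈ [2/517, 68/517)
j=4 picked index 6: u0 ∈ [21/517, 98/517)
j=5 picked index 6: u0 ∈ [-26/517, 51/517)
j=6 picked index 8: u0 ∈ [15/517, 81/517)
j=7 picked index 8: u0 ∈ [-32/517, 34/517)
j=8 picked index 9: u0 ∈ [-13/517, 86/517)
j=9 picked index 9: u0 ∈ [-60/517, 39/517)
j=10 picked index 10: u0 ∈ [-8/517, 1/11)
intersection: [21/517, 34/517)

21/517 34/517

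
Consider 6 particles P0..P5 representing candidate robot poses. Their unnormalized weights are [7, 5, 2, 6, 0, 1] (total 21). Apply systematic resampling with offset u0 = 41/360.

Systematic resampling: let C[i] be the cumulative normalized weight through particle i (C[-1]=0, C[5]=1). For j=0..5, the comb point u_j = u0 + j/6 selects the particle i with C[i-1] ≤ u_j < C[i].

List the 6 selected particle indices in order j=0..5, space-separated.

0 0 1 2 3 3

C = [1/3, 4/7, 2/3, 20/21, 20/21, 1]
j=0: u_0=41/360 ∈ [0, 1/3) → index 0
j=1: u_1=101/360 ∈ [0, 1/3) → index 0
j=2: u_2=161/360 ∈ [1/3, 4/7) → index 1
j=3: u_3=221/360 ∈ [4/7, 2/3) → index 2
j=4: u_4=281/360 ∈ [2/3, 20/21) → index 3
j=5: u_5=341/360 ∈ [2/3, 20/21) → index 3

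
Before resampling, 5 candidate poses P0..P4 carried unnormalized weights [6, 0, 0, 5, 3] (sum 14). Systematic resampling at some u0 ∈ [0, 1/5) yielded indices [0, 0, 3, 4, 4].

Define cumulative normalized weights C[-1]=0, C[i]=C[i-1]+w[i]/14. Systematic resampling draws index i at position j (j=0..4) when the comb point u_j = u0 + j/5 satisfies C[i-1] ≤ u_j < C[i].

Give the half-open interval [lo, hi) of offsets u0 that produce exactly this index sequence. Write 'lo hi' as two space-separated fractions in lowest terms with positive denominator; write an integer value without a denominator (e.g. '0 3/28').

13/70 1/5

C = [3/7, 3/7, 3/7, 11/14, 1]
j=0 picked index 0: u0 ∈ [0, 3/7)
j=1 picked index 0: u0 ∈ [-1/5, 8/35)
j=2 picked index 3: u0 ∈ [1/35, 27/70)
j=3 picked index 4: u0 ∈ [13/70, 2/5)
j=4 picked index 4: u0 ∈ [-1/70, 1/5)
intersection: [13/70, 1/5)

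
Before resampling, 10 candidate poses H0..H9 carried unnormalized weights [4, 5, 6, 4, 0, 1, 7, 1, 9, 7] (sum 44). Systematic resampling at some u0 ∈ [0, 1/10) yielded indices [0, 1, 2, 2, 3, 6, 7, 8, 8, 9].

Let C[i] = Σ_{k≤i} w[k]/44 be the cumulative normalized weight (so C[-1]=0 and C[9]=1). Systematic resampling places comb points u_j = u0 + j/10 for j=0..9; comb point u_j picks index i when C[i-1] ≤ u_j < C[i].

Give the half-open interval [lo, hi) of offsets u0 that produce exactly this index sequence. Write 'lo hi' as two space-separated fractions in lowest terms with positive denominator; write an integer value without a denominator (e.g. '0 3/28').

C = [1/11, 9/44, 15/44, 19/44, 19/44, 5/11, 27/44, 7/11, 37/44, 1]
j=0 picked index 0: u0 ∈ [0, 1/11)
j=1 picked index 1: u0 ∈ [-1/110, 23/220)
j=2 picked index 2: u0 ∈ [1/220, 31/220)
j=3 picked index 2: u0 ∈ [-21/220, 9/220)
j=4 picked index 3: u0 ∈ [-13/220, 7/220)
j=5 picked index 6: u0 ∈ [-1/22, 5/44)
j=6 picked index 7: u0 ∈ [3/220, 2/55)
j=7 picked index 8: u0 ∈ [-7/110, 31/220)
j=8 picked index 8: u0 ∈ [-9/55, 9/220)
j=9 picked index 9: u0 ∈ [-13/220, 1/10)
intersection: [3/220, 7/220)

3/220 7/220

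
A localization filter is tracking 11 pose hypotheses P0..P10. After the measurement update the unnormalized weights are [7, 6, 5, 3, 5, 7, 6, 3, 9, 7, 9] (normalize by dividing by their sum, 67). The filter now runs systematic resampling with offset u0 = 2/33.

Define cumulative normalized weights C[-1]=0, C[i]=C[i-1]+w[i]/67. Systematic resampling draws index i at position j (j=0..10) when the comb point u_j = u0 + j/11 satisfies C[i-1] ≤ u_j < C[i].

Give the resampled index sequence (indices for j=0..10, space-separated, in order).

C = [7/67, 13/67, 18/67, 21/67, 26/67, 33/67, 39/67, 42/67, 51/67, 58/67, 1]
j=0: u_0=2/33 ∈ [0, 7/67) → index 0
j=1: u_1=5/33 ∈ [7/67, 13/67) → index 1
j=2: u_2=8/33 ∈ [13/67, 18/67) → index 2
j=3: u_3=1/3 ∈ [21/67, 26/67) → index 4
j=4: u_4=14/33 ∈ [26/67, 33/67) → index 5
j=5: u_5=17/33 ∈ [33/67, 39/67) → index 6
j=6: u_6=20/33 ∈ [39/67, 42/67) → index 7
j=7: u_7=23/33 ∈ [42/67, 51/67) → index 8
j=8: u_8=26/33 ∈ [51/67, 58/67) → index 9
j=9: u_9=29/33 ∈ [58/67, 1) → index 10
j=10: u_10=32/33 ∈ [58/67, 1) → index 10

0 1 2 4 5 6 7 8 9 10 10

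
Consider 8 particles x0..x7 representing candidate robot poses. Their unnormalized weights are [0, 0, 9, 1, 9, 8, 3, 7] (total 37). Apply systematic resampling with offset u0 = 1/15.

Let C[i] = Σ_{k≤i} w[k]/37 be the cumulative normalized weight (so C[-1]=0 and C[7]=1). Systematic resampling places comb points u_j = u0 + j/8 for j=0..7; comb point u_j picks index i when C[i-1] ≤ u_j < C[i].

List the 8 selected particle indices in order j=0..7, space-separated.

2 2 4 4 5 5 7 7

C = [0, 0, 9/37, 10/37, 19/37, 27/37, 30/37, 1]
j=0: u_0=1/15 ∈ [0, 9/37) → index 2
j=1: u_1=23/120 ∈ [0, 9/37) → index 2
j=2: u_2=19/60 ∈ [10/37, 19/37) → index 4
j=3: u_3=53/120 ∈ [10/37, 19/37) → index 4
j=4: u_4=17/30 ∈ [19/37, 27/37) → index 5
j=5: u_5=83/120 ∈ [19/37, 27/37) → index 5
j=6: u_6=49/60 ∈ [30/37, 1) → index 7
j=7: u_7=113/120 ∈ [30/37, 1) → index 7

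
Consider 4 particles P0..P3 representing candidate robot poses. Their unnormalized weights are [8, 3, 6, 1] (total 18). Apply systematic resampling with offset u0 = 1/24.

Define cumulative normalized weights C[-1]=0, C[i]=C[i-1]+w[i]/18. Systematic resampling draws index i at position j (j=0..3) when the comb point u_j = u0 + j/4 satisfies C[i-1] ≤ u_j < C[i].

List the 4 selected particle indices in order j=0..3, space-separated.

C = [4/9, 11/18, 17/18, 1]
j=0: u_0=1/24 ∈ [0, 4/9) → index 0
j=1: u_1=7/24 ∈ [0, 4/9) → index 0
j=2: u_2=13/24 ∈ [4/9, 11/18) → index 1
j=3: u_3=19/24 ∈ [11/18, 17/18) → index 2

0 0 1 2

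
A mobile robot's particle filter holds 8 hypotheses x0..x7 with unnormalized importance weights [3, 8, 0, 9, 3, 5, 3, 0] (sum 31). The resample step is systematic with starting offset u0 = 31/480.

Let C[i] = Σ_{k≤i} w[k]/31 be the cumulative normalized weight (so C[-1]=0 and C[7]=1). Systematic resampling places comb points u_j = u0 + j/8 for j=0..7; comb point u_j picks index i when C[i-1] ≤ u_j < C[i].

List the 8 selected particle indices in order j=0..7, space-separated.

C = [3/31, 11/31, 11/31, 20/31, 23/31, 28/31, 1, 1]
j=0: u_0=31/480 ∈ [0, 3/31) → index 0
j=1: u_1=91/480 ∈ [3/31, 11/31) → index 1
j=2: u_2=151/480 ∈ [3/31, 11/31) → index 1
j=3: u_3=211/480 ∈ [11/31, 20/31) → index 3
j=4: u_4=271/480 ∈ [11/31, 20/31) → index 3
j=5: u_5=331/480 ∈ [20/31, 23/31) → index 4
j=6: u_6=391/480 ∈ [23/31, 28/31) → index 5
j=7: u_7=451/480 ∈ [28/31, 1) → index 6

0 1 1 3 3 4 5 6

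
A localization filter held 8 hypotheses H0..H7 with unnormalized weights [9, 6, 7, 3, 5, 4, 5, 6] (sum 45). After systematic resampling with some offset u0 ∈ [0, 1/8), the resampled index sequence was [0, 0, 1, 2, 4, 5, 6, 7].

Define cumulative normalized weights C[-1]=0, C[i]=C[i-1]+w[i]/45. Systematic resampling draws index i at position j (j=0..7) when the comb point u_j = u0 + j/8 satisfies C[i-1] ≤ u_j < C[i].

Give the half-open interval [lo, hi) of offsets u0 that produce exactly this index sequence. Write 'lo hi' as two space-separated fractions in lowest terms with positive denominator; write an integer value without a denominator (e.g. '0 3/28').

1/18 3/40

C = [1/5, 1/3, 22/45, 5/9, 2/3, 34/45, 13/15, 1]
j=0 picked index 0: u0 ∈ [0, 1/5)
j=1 picked index 0: u0 ∈ [-1/8, 3/40)
j=2 picked index 1: u0 ∈ [-1/20, 1/12)
j=3 picked index 2: u0 ∈ [-1/24, 41/360)
j=4 picked index 4: u0 ∈ [1/18, 1/6)
j=5 picked index 5: u0 ∈ [1/24, 47/360)
j=6 picked index 6: u0 ∈ [1/180, 7/60)
j=7 picked index 7: u0 ∈ [-1/120, 1/8)
intersection: [1/18, 3/40)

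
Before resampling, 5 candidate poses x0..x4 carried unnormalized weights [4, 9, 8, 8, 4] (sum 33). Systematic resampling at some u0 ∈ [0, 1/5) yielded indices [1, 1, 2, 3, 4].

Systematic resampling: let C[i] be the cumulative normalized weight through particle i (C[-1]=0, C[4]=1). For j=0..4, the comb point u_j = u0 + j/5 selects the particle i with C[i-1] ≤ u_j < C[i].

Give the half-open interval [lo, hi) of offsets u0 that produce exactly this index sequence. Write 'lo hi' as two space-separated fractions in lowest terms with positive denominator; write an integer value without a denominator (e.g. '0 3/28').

4/33 32/165

C = [4/33, 13/33, 7/11, 29/33, 1]
j=0 picked index 1: u0 ∈ [4/33, 13/33)
j=1 picked index 1: u0 ∈ [-13/165, 32/165)
j=2 picked index 2: u0 ∈ [-1/165, 13/55)
j=3 picked index 3: u0 ∈ [2/55, 46/165)
j=4 picked index 4: u0 ∈ [13/165, 1/5)
intersection: [4/33, 32/165)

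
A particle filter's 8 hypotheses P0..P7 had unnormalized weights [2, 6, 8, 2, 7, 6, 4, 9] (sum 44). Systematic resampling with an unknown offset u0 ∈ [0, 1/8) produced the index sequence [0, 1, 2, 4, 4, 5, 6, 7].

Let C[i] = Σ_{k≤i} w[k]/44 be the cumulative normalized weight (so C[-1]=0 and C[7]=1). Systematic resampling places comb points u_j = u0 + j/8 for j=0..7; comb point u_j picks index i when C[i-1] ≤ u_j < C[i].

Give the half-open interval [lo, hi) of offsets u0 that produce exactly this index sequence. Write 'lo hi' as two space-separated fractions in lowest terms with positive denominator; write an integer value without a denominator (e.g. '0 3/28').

C = [1/22, 2/11, 4/11, 9/22, 25/44, 31/44, 35/44, 1]
j=0 picked index 0: u0 ∈ [0, 1/22)
j=1 picked index 1: u0 ∈ [-7/88, 5/88)
j=2 picked index 2: u0 ∈ [-3/44, 5/44)
j=3 picked index 4: u0 ∈ [3/88, 17/88)
j=4 picked index 4: u0 ∈ [-1/11, 3/44)
j=5 picked index 5: u0 ∈ [-5/88, 7/88)
j=6 picked index 6: u0 ∈ [-1/22, 1/22)
j=7 picked index 7: u0 ∈ [-7/88, 1/8)
intersection: [3/88, 1/22)

3/88 1/22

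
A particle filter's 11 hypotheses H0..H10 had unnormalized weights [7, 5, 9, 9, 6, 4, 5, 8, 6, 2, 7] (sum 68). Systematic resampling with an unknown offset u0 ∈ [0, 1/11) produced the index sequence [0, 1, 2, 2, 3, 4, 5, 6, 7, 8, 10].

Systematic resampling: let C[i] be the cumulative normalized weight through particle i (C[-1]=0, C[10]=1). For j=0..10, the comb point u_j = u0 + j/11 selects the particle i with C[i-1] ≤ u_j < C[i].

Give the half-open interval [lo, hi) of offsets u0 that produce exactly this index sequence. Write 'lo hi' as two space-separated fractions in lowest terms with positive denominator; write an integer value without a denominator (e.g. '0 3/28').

C = [7/68, 3/17, 21/68, 15/34, 9/17, 10/17, 45/68, 53/68, 59/68, 61/68, 1]
j=0 picked index 0: u0 ∈ [0, 7/68)
j=1 picked index 1: u0 ∈ [9/748, 16/187)
j=2 picked index 2: u0 ∈ [-1/187, 95/748)
j=3 picked index 2: u0 ∈ [-18/187, 27/748)
j=4 picked index 3: u0 ∈ [-41/748, 29/374)
j=5 picked index 4: u0 ∈ [-5/374, 14/187)
j=6 picked index 5: u0 ∈ [-3/187, 8/187)
j=7 picked index 6: u0 ∈ [-9/187, 19/748)
j=8 picked index 7: u0 ∈ [-49/748, 39/748)
j=9 picked index 8: u0 ∈ [-29/748, 37/748)
j=10 picked index 10: u0 ∈ [-9/748, 1/11)
intersection: [9/748, 19/748)

9/748 19/748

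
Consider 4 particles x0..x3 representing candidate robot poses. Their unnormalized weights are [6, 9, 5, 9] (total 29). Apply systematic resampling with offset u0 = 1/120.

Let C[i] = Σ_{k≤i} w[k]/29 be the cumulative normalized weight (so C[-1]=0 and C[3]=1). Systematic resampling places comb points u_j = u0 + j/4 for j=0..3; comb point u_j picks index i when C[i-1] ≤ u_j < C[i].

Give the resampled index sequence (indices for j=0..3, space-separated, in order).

C = [6/29, 15/29, 20/29, 1]
j=0: u_0=1/120 ∈ [0, 6/29) → index 0
j=1: u_1=31/120 ∈ [6/29, 15/29) → index 1
j=2: u_2=61/120 ∈ [6/29, 15/29) → index 1
j=3: u_3=91/120 ∈ [20/29, 1) → index 3

0 1 1 3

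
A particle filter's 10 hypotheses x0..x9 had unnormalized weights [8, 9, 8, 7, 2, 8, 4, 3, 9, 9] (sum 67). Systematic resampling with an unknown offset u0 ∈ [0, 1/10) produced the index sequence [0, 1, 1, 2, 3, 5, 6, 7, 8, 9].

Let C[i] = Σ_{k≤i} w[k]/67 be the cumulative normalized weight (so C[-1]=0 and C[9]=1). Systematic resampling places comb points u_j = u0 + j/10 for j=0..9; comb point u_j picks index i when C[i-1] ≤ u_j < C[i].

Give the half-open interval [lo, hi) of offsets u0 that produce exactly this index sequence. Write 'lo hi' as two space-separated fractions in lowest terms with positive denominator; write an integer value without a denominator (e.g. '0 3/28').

C = [8/67, 17/67, 25/67, 32/67, 34/67, 42/67, 46/67, 49/67, 58/67, 1]
j=0 picked index 0: u0 ∈ [0, 8/67)
j=1 picked index 1: u0 ∈ [13/670, 103/670)
j=2 picked index 1: u0 ∈ [-27/335, 18/335)
j=3 picked index 2: u0 ∈ [-31/670, 49/670)
j=4 picked index 3: u0 ∈ [-9/335, 26/335)
j=5 picked index 5: u0 ∈ [1/134, 17/134)
j=6 picked index 6: u0 ∈ [9/335, 29/335)
j=7 picked index 7: u0 ∈ [-9/670, 21/670)
j=8 picked index 8: u0 ∈ [-23/335, 22/335)
j=9 picked index 9: u0 ∈ [-23/670, 1/10)
intersection: [9/335, 21/670)

9/335 21/670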